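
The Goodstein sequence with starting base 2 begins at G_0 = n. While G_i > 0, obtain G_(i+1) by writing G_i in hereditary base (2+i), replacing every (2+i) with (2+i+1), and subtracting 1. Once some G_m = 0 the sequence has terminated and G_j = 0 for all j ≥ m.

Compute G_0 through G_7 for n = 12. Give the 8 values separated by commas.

12, 107, 1065, 15685, 280019, 5764910, 134217867, 3486784574

(0) 12|_2 = 2^(2 + 1) + 2^2 ↦ 3^(3 + 1) + 3^3|_3 = 108 ⇒ 107
(1) 107|_3 = 3^(3 + 1) + 2·3^2 + 2·3 + 2 ↦ 4^(4 + 1) + 2·4^2 + 2·4 + 2|_4 = 1066 ⇒ 1065
(2) 1065|_4 = 4^(4 + 1) + 2·4^2 + 2·4 + 1 ↦ 5^(5 + 1) + 2·5^2 + 2·5 + 1|_5 = 15686 ⇒ 15685
(3) 15685|_5 = 5^(5 + 1) + 2·5^2 + 2·5 ↦ 6^(6 + 1) + 2·6^2 + 2·6|_6 = 280020 ⇒ 280019
(4) 280019|_6 = 6^(6 + 1) + 2·6^2 + 6 + 5 ↦ 7^(7 + 1) + 2·7^2 + 7 + 5|_7 = 5764911 ⇒ 5764910
(5) 5764910|_7 = 7^(7 + 1) + 2·7^2 + 7 + 4 ↦ 8^(8 + 1) + 2·8^2 + 8 + 4|_8 = 134217868 ⇒ 134217867
(6) 134217867|_8 = 8^(8 + 1) + 2·8^2 + 8 + 3 ↦ 9^(9 + 1) + 2·9^2 + 9 + 3|_9 = 3486784575 ⇒ 3486784574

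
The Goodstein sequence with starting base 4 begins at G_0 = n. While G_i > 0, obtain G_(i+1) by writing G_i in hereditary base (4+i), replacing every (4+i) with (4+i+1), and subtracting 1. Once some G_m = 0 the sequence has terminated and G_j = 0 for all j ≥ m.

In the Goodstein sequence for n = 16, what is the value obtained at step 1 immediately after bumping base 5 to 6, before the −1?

base 4: 16 = 4^2; at 5: 5^2 = 25; next = 24
base 5: 24 = 4·5 + 4; at 6: 4·6 + 4 = 28; next = 27

28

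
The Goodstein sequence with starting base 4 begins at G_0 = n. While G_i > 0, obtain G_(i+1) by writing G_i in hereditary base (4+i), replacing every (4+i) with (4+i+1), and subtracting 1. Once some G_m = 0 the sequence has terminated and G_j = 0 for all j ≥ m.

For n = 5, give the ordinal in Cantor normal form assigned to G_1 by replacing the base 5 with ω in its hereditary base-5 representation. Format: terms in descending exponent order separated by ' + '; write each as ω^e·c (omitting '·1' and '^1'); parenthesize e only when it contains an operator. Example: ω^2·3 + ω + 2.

i=0: 5 = 4 + 1 (b=4); 4→5: 5 + 1 = 6; 6−1 = 5
i=1: 5 = 5 (b=5); 5→6: 6 = 6; 6−1 = 5

ω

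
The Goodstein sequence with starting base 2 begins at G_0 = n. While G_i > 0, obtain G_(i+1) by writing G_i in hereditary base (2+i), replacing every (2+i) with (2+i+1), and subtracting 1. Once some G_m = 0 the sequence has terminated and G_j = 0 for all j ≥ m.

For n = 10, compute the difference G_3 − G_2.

14600

G_0 = 10. HB_2(10) = 2^(2 + 1) + 2. Bump = 84. G_1 = 83.
G_1 = 83. HB_3(83) = 3^(3 + 1) + 2. Bump = 1026. G_2 = 1025.
G_2 = 1025. HB_4(1025) = 4^(4 + 1) + 1. Bump = 15626. G_3 = 15625.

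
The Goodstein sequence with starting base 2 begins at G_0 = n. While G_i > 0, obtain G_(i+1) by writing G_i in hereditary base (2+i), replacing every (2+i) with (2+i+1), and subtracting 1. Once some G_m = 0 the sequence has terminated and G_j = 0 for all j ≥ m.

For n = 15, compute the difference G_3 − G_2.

step 0: 15 = 2^(2 + 1) + 2^2 + 2 + 1; sub 3 for 2: 3^(3 + 1) + 3^3 + 3 + 1; = 112; G_1 = 112−1 = 111
step 1: 111 = 3^(3 + 1) + 3^3 + 3; sub 4 for 3: 4^(4 + 1) + 4^4 + 4; = 1284; G_2 = 1284−1 = 1283
step 2: 1283 = 4^(4 + 1) + 4^4 + 3; sub 5 for 4: 5^(5 + 1) + 5^5 + 3; = 18753; G_3 = 18753−1 = 18752

17469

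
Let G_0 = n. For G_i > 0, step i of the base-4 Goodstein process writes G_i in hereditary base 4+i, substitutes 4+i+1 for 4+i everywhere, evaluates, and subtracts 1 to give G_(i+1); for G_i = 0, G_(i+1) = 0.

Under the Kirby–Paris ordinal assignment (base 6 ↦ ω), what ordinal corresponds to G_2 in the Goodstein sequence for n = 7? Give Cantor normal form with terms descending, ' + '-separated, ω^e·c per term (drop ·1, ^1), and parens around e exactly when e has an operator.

ω + 1

step 0: 7 = 4 + 3; sub 5 for 4: 5 + 3; = 8; G_1 = 8−1 = 7
step 1: 7 = 5 + 2; sub 6 for 5: 6 + 2; = 8; G_2 = 8−1 = 7
step 2: 7 = 6 + 1; sub 7 for 6: 7 + 1; = 8; G_3 = 8−1 = 7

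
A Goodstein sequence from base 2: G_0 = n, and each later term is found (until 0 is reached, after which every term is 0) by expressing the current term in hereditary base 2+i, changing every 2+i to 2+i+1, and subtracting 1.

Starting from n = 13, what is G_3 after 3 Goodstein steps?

16092

(0) 13|_2 = 2^(2 + 1) + 2^2 + 1 ↦ 3^(3 + 1) + 3^3 + 1|_3 = 109 ⇒ 108
(1) 108|_3 = 3^(3 + 1) + 3^3 ↦ 4^(4 + 1) + 4^4|_4 = 1280 ⇒ 1279
(2) 1279|_4 = 4^(4 + 1) + 3·4^3 + 3·4^2 + 3·4 + 3 ↦ 5^(5 + 1) + 3·5^3 + 3·5^2 + 3·5 + 3|_5 = 16093 ⇒ 16092
(3) 16092|_5 = 5^(5 + 1) + 3·5^3 + 3·5^2 + 3·5 + 2 ↦ 6^(6 + 1) + 3·6^3 + 3·6^2 + 3·6 + 2|_6 = 280712 ⇒ 280711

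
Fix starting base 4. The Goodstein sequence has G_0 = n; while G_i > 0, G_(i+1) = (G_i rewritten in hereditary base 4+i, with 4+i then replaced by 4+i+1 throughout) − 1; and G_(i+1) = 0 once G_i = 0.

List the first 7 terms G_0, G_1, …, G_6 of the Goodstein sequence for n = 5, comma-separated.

G_0 = 5. HB_4(5) = 4 + 1. Bump = 6. G_1 = 5.
G_1 = 5. HB_5(5) = 5. Bump = 6. G_2 = 5.
G_2 = 5. HB_6(5) = 5. Bump = 5. G_3 = 4.
G_3 = 4. HB_7(4) = 4. Bump = 4. G_4 = 3.
G_4 = 3. HB_8(3) = 3. Bump = 3. G_5 = 2.
G_5 = 2. HB_9(2) = 2. Bump = 2. G_6 = 1.

5, 5, 5, 4, 3, 2, 1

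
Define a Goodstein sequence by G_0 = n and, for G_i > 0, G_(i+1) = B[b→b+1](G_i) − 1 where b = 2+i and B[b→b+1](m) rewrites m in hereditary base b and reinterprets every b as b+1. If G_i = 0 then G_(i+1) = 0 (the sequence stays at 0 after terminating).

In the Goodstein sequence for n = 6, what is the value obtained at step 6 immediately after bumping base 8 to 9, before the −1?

332148

G_0=6  [base 2] 2^2 + 2  →[2↦3]→  3^3 + 3 = 30  −1 ⇒ G_1=29
G_1=29  [base 3] 3^3 + 2  →[3↦4]→  4^4 + 2 = 258  −1 ⇒ G_2=257
G_2=257  [base 4] 4^4 + 1  →[4↦5]→  5^5 + 1 = 3126  −1 ⇒ G_3=3125
G_3=3125  [base 5] 5^5  →[5↦6]→  6^6 = 46656  −1 ⇒ G_4=46655
G_4=46655  [base 6] 5·6^5 + 5·6^4 + 5·6^3 + 5·6^2 + 5·6 + 5  →[6↦7]→  5·7^5 + 5·7^4 + 5·7^3 + 5·7^2 + 5·7 + 5 = 98040  −1 ⇒ G_5=98039
G_5=98039  [base 7] 5·7^5 + 5·7^4 + 5·7^3 + 5·7^2 + 5·7 + 4  →[7↦8]→  5·8^5 + 5·8^4 + 5·8^3 + 5·8^2 + 5·8 + 4 = 187244  −1 ⇒ G_6=187243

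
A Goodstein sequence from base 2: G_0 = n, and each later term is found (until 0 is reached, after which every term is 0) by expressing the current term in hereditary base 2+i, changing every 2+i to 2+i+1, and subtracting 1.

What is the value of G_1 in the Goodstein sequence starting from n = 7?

G_0 = 7. HB_2(7) = 2^2 + 2 + 1. Bump = 31. G_1 = 30.
G_1 = 30. HB_3(30) = 3^3 + 3. Bump = 260. G_2 = 259.

30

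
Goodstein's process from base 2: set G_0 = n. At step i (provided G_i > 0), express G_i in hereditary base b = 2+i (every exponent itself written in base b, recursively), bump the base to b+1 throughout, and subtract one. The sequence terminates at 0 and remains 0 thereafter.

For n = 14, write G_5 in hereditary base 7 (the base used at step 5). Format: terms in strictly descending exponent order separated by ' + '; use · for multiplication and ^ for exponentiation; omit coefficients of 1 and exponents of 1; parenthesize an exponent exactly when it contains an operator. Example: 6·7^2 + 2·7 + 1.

7^(7 + 1) + 5·7^5 + 5·7^4 + 5·7^3 + 5·7^2 + 5·7 + 4

i=0: 14 = 2^(2 + 1) + 2^2 + 2 (b=2); 2→3: 3^(3 + 1) + 3^3 + 3 = 111; 111−1 = 110
i=1: 110 = 3^(3 + 1) + 3^3 + 2 (b=3); 3→4: 4^(4 + 1) + 4^4 + 2 = 1282; 1282−1 = 1281
i=2: 1281 = 4^(4 + 1) + 4^4 + 1 (b=4); 4→5: 5^(5 + 1) + 5^5 + 1 = 18751; 18751−1 = 18750
i=3: 18750 = 5^(5 + 1) + 5^5 (b=5); 5→6: 6^(6 + 1) + 6^6 = 326592; 326592−1 = 326591
i=4: 326591 = 6^(6 + 1) + 5·6^5 + 5·6^4 + 5·6^3 + 5·6^2 + 5·6 + 5 (b=6); 6→7: 7^(7 + 1) + 5·7^5 + 5·7^4 + 5·7^3 + 5·7^2 + 5·7 + 5 = 5862841; 5862841−1 = 5862840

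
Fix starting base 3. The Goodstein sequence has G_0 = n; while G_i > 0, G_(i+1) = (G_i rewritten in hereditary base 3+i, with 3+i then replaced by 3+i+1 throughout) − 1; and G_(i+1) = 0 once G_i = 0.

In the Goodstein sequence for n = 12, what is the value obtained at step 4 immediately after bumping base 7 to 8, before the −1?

64

(0) 12|_3 = 3^2 + 3 ↦ 4^2 + 4|_4 = 20 ⇒ 19
(1) 19|_4 = 4^2 + 3 ↦ 5^2 + 3|_5 = 28 ⇒ 27
(2) 27|_5 = 5^2 + 2 ↦ 6^2 + 2|_6 = 38 ⇒ 37
(3) 37|_6 = 6^2 + 1 ↦ 7^2 + 1|_7 = 50 ⇒ 49
(4) 49|_7 = 7^2 ↦ 8^2|_8 = 64 ⇒ 63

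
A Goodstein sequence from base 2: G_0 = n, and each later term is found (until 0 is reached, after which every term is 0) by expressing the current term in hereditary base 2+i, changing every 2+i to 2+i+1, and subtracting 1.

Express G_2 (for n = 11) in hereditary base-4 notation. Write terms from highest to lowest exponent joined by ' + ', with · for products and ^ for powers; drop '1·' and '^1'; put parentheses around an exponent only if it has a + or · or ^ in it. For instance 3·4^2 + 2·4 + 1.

4^(4 + 1) + 3

i=0: 11 = 2^(2 + 1) + 2 + 1 (b=2); 2→3: 3^(3 + 1) + 3 + 1 = 85; 85−1 = 84
i=1: 84 = 3^(3 + 1) + 3 (b=3); 3→4: 4^(4 + 1) + 4 = 1028; 1028−1 = 1027
i=2: 1027 = 4^(4 + 1) + 3 (b=4); 4→5: 5^(5 + 1) + 3 = 15628; 15628−1 = 15627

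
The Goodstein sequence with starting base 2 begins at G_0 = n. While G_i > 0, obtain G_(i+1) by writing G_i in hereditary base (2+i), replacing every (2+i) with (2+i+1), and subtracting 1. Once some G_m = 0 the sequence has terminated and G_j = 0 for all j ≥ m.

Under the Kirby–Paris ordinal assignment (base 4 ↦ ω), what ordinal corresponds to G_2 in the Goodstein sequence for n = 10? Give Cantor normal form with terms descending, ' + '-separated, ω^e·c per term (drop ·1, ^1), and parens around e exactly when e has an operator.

step 0: 10 = 2^(2 + 1) + 2; sub 3 for 2: 3^(3 + 1) + 3; = 84; G_1 = 84−1 = 83
step 1: 83 = 3^(3 + 1) + 2; sub 4 for 3: 4^(4 + 1) + 2; = 1026; G_2 = 1026−1 = 1025
step 2: 1025 = 4^(4 + 1) + 1; sub 5 for 4: 5^(5 + 1) + 1; = 15626; G_3 = 15626−1 = 15625

ω^(ω + 1) + 1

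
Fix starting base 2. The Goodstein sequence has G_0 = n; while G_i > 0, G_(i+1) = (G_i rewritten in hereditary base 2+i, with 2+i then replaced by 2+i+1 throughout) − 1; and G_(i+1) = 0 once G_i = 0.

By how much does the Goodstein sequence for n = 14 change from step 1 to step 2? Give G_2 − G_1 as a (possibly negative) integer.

1171

i=0: 14 = 2^(2 + 1) + 2^2 + 2 (b=2); 2→3: 3^(3 + 1) + 3^3 + 3 = 111; 111−1 = 110
i=1: 110 = 3^(3 + 1) + 3^3 + 2 (b=3); 3→4: 4^(4 + 1) + 4^4 + 2 = 1282; 1282−1 = 1281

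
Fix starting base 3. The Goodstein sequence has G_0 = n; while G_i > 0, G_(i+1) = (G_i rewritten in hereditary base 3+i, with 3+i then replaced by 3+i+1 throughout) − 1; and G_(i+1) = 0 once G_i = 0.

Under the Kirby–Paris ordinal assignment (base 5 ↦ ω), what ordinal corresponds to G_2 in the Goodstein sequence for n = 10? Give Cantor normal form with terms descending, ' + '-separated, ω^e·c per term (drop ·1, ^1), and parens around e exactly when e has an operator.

base 3: 10 = 3^2 + 1; at 4: 4^2 + 1 = 17; next = 16
base 4: 16 = 4^2; at 5: 5^2 = 25; next = 24

ω·4 + 4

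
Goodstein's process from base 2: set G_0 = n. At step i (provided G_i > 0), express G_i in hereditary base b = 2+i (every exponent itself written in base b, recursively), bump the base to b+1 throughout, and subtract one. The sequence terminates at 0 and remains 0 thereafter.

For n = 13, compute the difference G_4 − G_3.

13 —HB2→ 2^(2 + 1) + 2^2 + 1 —bump→ 3^(3 + 1) + 3^3 + 1 = 109 —(−1)→ 108
108 —HB3→ 3^(3 + 1) + 3^3 —bump→ 4^(4 + 1) + 4^4 = 1280 —(−1)→ 1279
1279 —HB4→ 4^(4 + 1) + 3·4^3 + 3·4^2 + 3·4 + 3 —bump→ 5^(5 + 1) + 3·5^3 + 3·5^2 + 3·5 + 3 = 16093 —(−1)→ 16092
16092 —HB5→ 5^(5 + 1) + 3·5^3 + 3·5^2 + 3·5 + 2 —bump→ 6^(6 + 1) + 3·6^3 + 3·6^2 + 3·6 + 2 = 280712 —(−1)→ 280711

264619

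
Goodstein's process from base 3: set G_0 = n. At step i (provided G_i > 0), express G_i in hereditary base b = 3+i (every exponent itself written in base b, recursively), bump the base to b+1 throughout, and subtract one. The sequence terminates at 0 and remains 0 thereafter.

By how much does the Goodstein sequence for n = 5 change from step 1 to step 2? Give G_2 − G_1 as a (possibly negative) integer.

[0] 5 ≡ 3 + 2 (base 3). Lift 4: 6. −1: 5.
[1] 5 ≡ 4 + 1 (base 4). Lift 5: 6. −1: 5.

0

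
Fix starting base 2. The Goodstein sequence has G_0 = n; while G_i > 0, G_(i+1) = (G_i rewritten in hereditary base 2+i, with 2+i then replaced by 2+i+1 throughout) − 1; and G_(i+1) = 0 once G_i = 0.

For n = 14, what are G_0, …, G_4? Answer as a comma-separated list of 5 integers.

i=0: 14 = 2^(2 + 1) + 2^2 + 2 (b=2); 2→3: 3^(3 + 1) + 3^3 + 3 = 111; 111−1 = 110
i=1: 110 = 3^(3 + 1) + 3^3 + 2 (b=3); 3→4: 4^(4 + 1) + 4^4 + 2 = 1282; 1282−1 = 1281
i=2: 1281 = 4^(4 + 1) + 4^4 + 1 (b=4); 4→5: 5^(5 + 1) + 5^5 + 1 = 18751; 18751−1 = 18750
i=3: 18750 = 5^(5 + 1) + 5^5 (b=5); 5→6: 6^(6 + 1) + 6^6 = 326592; 326592−1 = 326591

14, 110, 1281, 18750, 326591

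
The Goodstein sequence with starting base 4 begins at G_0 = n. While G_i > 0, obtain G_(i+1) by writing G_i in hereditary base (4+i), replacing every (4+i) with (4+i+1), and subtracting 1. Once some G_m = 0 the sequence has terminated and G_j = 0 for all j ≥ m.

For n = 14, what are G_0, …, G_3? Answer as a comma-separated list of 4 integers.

G_0 = 14. HB_4(14) = 3·4 + 2. Bump = 17. G_1 = 16.
G_1 = 16. HB_5(16) = 3·5 + 1. Bump = 19. G_2 = 18.
G_2 = 18. HB_6(18) = 3·6. Bump = 21. G_3 = 20.

14, 16, 18, 20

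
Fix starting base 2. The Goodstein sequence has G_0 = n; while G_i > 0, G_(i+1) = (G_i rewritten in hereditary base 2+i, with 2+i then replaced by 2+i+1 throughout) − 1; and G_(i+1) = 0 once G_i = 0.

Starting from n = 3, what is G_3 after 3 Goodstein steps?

2

3 —HB2→ 2 + 1 —bump→ 3 + 1 = 4 —(−1)→ 3
3 —HB3→ 3 —bump→ 4 = 4 —(−1)→ 3
3 —HB4→ 3 —bump→ 3 = 3 —(−1)→ 2
2 —HB5→ 2 —bump→ 2 = 2 —(−1)→ 1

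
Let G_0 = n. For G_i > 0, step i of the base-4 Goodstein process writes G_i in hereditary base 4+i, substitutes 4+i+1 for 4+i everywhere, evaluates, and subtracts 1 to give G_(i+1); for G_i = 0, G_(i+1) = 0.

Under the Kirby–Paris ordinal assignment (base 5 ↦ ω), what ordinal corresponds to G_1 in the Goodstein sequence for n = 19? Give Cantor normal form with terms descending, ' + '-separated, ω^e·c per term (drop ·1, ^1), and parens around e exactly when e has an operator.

ω^2 + 2

step 0: 19 = 4^2 + 3; sub 5 for 4: 5^2 + 3; = 28; G_1 = 28−1 = 27
step 1: 27 = 5^2 + 2; sub 6 for 5: 6^2 + 2; = 38; G_2 = 38−1 = 37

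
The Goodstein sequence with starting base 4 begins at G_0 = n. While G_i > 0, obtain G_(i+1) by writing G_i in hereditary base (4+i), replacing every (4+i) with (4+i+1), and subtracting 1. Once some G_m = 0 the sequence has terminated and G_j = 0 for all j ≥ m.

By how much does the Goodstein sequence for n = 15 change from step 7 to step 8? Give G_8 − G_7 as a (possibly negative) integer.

1

i=0: 15 = 3·4 + 3 (b=4); 4→5: 3·5 + 3 = 18; 18−1 = 17
i=1: 17 = 3·5 + 2 (b=5); 5→6: 3·6 + 2 = 20; 20−1 = 19
i=2: 19 = 3·6 + 1 (b=6); 6→7: 3·7 + 1 = 22; 22−1 = 21
i=3: 21 = 3·7 (b=7); 7→8: 3·8 = 24; 24−1 = 23
i=4: 23 = 2·8 + 7 (b=8); 8→9: 2·9 + 7 = 25; 25−1 = 24
i=5: 24 = 2·9 + 6 (b=9); 9→10: 2·10 + 6 = 26; 26−1 = 25
i=6: 25 = 2·10 + 5 (b=10); 10→11: 2·11 + 5 = 27; 27−1 = 26
i=7: 26 = 2·11 + 4 (b=11); 11→12: 2·12 + 4 = 28; 28−1 = 27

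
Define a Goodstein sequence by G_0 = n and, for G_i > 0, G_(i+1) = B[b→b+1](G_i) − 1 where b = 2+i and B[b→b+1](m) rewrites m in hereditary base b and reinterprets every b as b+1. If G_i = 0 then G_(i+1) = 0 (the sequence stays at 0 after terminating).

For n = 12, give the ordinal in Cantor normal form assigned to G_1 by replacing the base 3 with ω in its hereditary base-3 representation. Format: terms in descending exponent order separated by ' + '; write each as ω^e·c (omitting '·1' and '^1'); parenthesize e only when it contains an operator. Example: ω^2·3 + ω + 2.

step 0: 12 = 2^(2 + 1) + 2^2; sub 3 for 2: 3^(3 + 1) + 3^3; = 108; G_1 = 108−1 = 107
step 1: 107 = 3^(3 + 1) + 2·3^2 + 2·3 + 2; sub 4 for 3: 4^(4 + 1) + 2·4^2 + 2·4 + 2; = 1066; G_2 = 1066−1 = 1065

ω^(ω + 1) + ω^2·2 + ω·2 + 2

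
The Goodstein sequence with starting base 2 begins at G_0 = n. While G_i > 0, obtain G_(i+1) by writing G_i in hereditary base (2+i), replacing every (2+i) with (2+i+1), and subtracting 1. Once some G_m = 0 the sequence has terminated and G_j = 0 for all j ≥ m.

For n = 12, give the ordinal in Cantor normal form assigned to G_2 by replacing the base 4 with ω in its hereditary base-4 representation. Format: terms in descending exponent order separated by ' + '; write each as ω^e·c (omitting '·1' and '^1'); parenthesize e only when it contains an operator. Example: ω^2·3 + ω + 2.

ω^(ω + 1) + ω^2·2 + ω·2 + 1

base 2: 12 = 2^(2 + 1) + 2^2; at 3: 3^(3 + 1) + 3^3 = 108; next = 107
base 3: 107 = 3^(3 + 1) + 2·3^2 + 2·3 + 2; at 4: 4^(4 + 1) + 2·4^2 + 2·4 + 2 = 1066; next = 1065
base 4: 1065 = 4^(4 + 1) + 2·4^2 + 2·4 + 1; at 5: 5^(5 + 1) + 2·5^2 + 2·5 + 1 = 15686; next = 15685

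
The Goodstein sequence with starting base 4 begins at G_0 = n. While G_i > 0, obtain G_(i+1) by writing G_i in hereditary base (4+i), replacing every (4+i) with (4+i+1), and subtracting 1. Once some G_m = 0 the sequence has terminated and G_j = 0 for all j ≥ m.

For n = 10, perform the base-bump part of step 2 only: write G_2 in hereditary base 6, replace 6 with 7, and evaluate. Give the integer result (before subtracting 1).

14

(0) 10|_4 = 2·4 + 2 ↦ 2·5 + 2|_5 = 12 ⇒ 11
(1) 11|_5 = 2·5 + 1 ↦ 2·6 + 1|_6 = 13 ⇒ 12
(2) 12|_6 = 2·6 ↦ 2·7|_7 = 14 ⇒ 13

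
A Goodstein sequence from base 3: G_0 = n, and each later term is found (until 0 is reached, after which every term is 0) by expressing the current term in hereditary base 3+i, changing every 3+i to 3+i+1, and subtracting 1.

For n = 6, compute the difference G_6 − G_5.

G_0 = 6. HB_3(6) = 2·3. Bump = 8. G_1 = 7.
G_1 = 7. HB_4(7) = 4 + 3. Bump = 8. G_2 = 7.
G_2 = 7. HB_5(7) = 5 + 2. Bump = 8. G_3 = 7.
G_3 = 7. HB_6(7) = 6 + 1. Bump = 8. G_4 = 7.
G_4 = 7. HB_7(7) = 7. Bump = 8. G_5 = 7.
G_5 = 7. HB_8(7) = 7. Bump = 7. G_6 = 6.

-1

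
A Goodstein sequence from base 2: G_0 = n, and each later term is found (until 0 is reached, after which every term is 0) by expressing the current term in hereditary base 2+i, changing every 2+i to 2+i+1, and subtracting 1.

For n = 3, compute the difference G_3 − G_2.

step 0: 3 = 2 + 1; sub 3 for 2: 3 + 1; = 4; G_1 = 4−1 = 3
step 1: 3 = 3; sub 4 for 3: 4; = 4; G_2 = 4−1 = 3
step 2: 3 = 3; sub 5 for 4: 3; = 3; G_3 = 3−1 = 2

-1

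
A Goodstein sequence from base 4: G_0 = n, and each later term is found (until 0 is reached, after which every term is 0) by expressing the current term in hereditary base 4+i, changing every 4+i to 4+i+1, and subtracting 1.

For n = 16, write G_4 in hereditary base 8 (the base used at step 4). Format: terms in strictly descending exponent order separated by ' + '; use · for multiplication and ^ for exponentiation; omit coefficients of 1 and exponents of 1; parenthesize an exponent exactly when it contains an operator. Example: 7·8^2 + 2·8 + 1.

4·8 + 1

[0] 16 ≡ 4^2 (base 4). Lift 5: 25. −1: 24.
[1] 24 ≡ 4·5 + 4 (base 5). Lift 6: 28. −1: 27.
[2] 27 ≡ 4·6 + 3 (base 6). Lift 7: 31. −1: 30.
[3] 30 ≡ 4·7 + 2 (base 7). Lift 8: 34. −1: 33.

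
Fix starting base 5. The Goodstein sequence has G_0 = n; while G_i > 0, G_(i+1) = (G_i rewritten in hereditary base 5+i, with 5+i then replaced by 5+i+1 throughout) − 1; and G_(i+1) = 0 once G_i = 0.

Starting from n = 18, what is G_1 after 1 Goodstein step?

20

18 —HB5→ 3·5 + 3 —bump→ 3·6 + 3 = 21 —(−1)→ 20
20 —HB6→ 3·6 + 2 —bump→ 3·7 + 2 = 23 —(−1)→ 22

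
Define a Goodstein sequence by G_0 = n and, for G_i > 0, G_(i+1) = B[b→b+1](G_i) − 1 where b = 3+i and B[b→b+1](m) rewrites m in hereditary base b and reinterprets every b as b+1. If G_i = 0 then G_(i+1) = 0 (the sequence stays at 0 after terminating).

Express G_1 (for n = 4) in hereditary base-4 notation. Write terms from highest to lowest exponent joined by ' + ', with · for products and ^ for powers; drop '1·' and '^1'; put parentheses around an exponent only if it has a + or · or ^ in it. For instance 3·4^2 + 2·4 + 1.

step 0: 4 = 3 + 1; sub 4 for 3: 4 + 1; = 5; G_1 = 5−1 = 4
step 1: 4 = 4; sub 5 for 4: 5; = 5; G_2 = 5−1 = 4

4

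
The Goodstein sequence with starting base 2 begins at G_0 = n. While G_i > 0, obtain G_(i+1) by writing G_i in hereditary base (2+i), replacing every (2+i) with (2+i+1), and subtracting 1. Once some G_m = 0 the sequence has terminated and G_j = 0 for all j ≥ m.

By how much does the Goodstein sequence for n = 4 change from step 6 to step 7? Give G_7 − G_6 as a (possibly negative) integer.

[0] 4 ≡ 2^2 (base 2). Lift 3: 27. −1: 26.
[1] 26 ≡ 2·3^2 + 2·3 + 2 (base 3). Lift 4: 42. −1: 41.
[2] 41 ≡ 2·4^2 + 2·4 + 1 (base 4). Lift 5: 61. −1: 60.
[3] 60 ≡ 2·5^2 + 2·5 (base 5). Lift 6: 84. −1: 83.
[4] 83 ≡ 2·6^2 + 6 + 5 (base 6). Lift 7: 110. −1: 109.
[5] 109 ≡ 2·7^2 + 7 + 4 (base 7). Lift 8: 140. −1: 139.
[6] 139 ≡ 2·8^2 + 8 + 3 (base 8). Lift 9: 174. −1: 173.

34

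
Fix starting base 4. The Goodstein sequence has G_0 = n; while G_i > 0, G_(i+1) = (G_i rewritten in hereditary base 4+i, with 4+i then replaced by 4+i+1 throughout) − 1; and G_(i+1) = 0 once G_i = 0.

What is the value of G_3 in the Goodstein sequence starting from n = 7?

[0] 7 ≡ 4 + 3 (base 4). Lift 5: 8. −1: 7.
[1] 7 ≡ 5 + 2 (base 5). Lift 6: 8. −1: 7.
[2] 7 ≡ 6 + 1 (base 6). Lift 7: 8. −1: 7.
[3] 7 ≡ 7 (base 7). Lift 8: 8. −1: 7.

7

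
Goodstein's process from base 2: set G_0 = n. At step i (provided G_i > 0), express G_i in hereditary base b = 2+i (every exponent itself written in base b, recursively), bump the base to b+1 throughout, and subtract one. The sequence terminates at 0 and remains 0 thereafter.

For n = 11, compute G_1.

84

i=0: 11 = 2^(2 + 1) + 2 + 1 (b=2); 2→3: 3^(3 + 1) + 3 + 1 = 85; 85−1 = 84
i=1: 84 = 3^(3 + 1) + 3 (b=3); 3→4: 4^(4 + 1) + 4 = 1028; 1028−1 = 1027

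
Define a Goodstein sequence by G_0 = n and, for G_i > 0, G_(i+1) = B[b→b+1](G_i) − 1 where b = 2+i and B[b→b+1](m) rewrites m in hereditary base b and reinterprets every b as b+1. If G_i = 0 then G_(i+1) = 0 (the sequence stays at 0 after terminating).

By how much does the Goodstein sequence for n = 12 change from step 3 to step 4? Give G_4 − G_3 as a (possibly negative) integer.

264334

i=0: 12 = 2^(2 + 1) + 2^2 (b=2); 2→3: 3^(3 + 1) + 3^3 = 108; 108−1 = 107
i=1: 107 = 3^(3 + 1) + 2·3^2 + 2·3 + 2 (b=3); 3→4: 4^(4 + 1) + 2·4^2 + 2·4 + 2 = 1066; 1066−1 = 1065
i=2: 1065 = 4^(4 + 1) + 2·4^2 + 2·4 + 1 (b=4); 4→5: 5^(5 + 1) + 2·5^2 + 2·5 + 1 = 15686; 15686−1 = 15685
i=3: 15685 = 5^(5 + 1) + 2·5^2 + 2·5 (b=5); 5→6: 6^(6 + 1) + 2·6^2 + 2·6 = 280020; 280020−1 = 280019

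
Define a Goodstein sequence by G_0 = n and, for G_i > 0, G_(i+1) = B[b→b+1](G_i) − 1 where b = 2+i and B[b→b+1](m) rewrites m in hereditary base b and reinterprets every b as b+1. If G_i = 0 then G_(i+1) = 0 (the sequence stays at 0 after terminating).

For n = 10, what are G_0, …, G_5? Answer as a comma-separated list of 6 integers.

10, 83, 1025, 15625, 279935, 4215754

G_0 = 10. HB_2(10) = 2^(2 + 1) + 2. Bump = 84. G_1 = 83.
G_1 = 83. HB_3(83) = 3^(3 + 1) + 2. Bump = 1026. G_2 = 1025.
G_2 = 1025. HB_4(1025) = 4^(4 + 1) + 1. Bump = 15626. G_3 = 15625.
G_3 = 15625. HB_5(15625) = 5^(5 + 1). Bump = 279936. G_4 = 279935.
G_4 = 279935. HB_6(279935) = 5·6^6 + 5·6^5 + 5·6^4 + 5·6^3 + 5·6^2 + 5·6 + 5. Bump = 4215755. G_5 = 4215754.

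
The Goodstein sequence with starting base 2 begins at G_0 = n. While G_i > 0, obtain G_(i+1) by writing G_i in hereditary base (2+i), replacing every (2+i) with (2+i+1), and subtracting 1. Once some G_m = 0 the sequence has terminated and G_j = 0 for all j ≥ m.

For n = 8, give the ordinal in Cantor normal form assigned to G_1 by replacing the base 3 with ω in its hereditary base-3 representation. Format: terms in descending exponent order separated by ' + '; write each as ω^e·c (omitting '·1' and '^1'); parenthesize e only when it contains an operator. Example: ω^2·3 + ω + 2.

base 2: 8 = 2^(2 + 1); at 3: 3^(3 + 1) = 81; next = 80
base 3: 80 = 2·3^3 + 2·3^2 + 2·3 + 2; at 4: 2·4^4 + 2·4^2 + 2·4 + 2 = 554; next = 553

ω^ω·2 + ω^2·2 + ω·2 + 2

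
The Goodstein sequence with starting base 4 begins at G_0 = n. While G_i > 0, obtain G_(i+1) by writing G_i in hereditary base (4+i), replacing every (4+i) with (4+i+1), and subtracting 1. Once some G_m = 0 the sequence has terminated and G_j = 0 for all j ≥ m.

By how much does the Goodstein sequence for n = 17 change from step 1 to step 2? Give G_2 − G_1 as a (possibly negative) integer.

10

G_0=17  [base 4] 4^2 + 1  →[4↦5]→  5^2 + 1 = 26  −1 ⇒ G_1=25
G_1=25  [base 5] 5^2  →[5↦6]→  6^2 = 36  −1 ⇒ G_2=35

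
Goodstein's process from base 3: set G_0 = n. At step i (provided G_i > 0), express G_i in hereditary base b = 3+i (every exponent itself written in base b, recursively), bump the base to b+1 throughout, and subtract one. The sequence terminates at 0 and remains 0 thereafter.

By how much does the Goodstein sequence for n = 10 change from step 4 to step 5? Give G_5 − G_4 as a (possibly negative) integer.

3

i=0: 10 = 3^2 + 1 (b=3); 3→4: 4^2 + 1 = 17; 17−1 = 16
i=1: 16 = 4^2 (b=4); 4→5: 5^2 = 25; 25−1 = 24
i=2: 24 = 4·5 + 4 (b=5); 5→6: 4·6 + 4 = 28; 28−1 = 27
i=3: 27 = 4·6 + 3 (b=6); 6→7: 4·7 + 3 = 31; 31−1 = 30
i=4: 30 = 4·7 + 2 (b=7); 7→8: 4·8 + 2 = 34; 34−1 = 33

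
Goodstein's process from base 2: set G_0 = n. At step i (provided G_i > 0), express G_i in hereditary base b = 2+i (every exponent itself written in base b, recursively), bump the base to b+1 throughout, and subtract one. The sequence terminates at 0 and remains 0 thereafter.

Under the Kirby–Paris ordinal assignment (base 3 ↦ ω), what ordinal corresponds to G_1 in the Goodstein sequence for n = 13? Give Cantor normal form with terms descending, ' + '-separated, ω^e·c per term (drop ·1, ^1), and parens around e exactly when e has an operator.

ω^(ω + 1) + ω^ω

base 2: 13 = 2^(2 + 1) + 2^2 + 1; at 3: 3^(3 + 1) + 3^3 + 1 = 109; next = 108
base 3: 108 = 3^(3 + 1) + 3^3; at 4: 4^(4 + 1) + 4^4 = 1280; next = 1279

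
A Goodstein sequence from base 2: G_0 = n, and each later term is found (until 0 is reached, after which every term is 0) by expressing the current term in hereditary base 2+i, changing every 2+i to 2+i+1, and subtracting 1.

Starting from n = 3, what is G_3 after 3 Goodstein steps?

2

G_0=3  [base 2] 2 + 1  →[2↦3]→  3 + 1 = 4  −1 ⇒ G_1=3
G_1=3  [base 3] 3  →[3↦4]→  4 = 4  −1 ⇒ G_2=3
G_2=3  [base 4] 3  →[4↦5]→  3 = 3  −1 ⇒ G_3=2
G_3=2  [base 5] 2  →[5↦6]→  2 = 2  −1 ⇒ G_4=1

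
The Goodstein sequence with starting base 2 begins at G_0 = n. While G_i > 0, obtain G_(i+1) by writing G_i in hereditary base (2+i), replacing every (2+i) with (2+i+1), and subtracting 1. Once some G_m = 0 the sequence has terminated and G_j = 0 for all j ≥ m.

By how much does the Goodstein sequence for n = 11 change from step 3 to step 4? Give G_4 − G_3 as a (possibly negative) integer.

264310

11 —HB2→ 2^(2 + 1) + 2 + 1 —bump→ 3^(3 + 1) + 3 + 1 = 85 —(−1)→ 84
84 —HB3→ 3^(3 + 1) + 3 —bump→ 4^(4 + 1) + 4 = 1028 —(−1)→ 1027
1027 —HB4→ 4^(4 + 1) + 3 —bump→ 5^(5 + 1) + 3 = 15628 —(−1)→ 15627
15627 —HB5→ 5^(5 + 1) + 2 —bump→ 6^(6 + 1) + 2 = 279938 —(−1)→ 279937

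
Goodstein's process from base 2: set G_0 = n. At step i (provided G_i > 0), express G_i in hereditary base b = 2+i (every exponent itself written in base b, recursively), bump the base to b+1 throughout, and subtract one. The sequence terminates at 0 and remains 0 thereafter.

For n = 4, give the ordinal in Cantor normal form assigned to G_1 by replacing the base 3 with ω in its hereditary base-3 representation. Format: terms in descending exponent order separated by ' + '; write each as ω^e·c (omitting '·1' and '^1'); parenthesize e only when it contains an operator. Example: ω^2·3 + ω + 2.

ω^2·2 + ω·2 + 2

i=0: 4 = 2^2 (b=2); 2→3: 3^3 = 27; 27−1 = 26
i=1: 26 = 2·3^2 + 2·3 + 2 (b=3); 3→4: 2·4^2 + 2·4 + 2 = 42; 42−1 = 41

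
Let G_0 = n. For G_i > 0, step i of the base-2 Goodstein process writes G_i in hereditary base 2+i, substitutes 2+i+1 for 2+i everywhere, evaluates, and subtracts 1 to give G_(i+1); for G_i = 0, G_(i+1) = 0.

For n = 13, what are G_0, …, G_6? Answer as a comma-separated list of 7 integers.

13, 108, 1279, 16092, 280711, 5765998, 134219479

13 —HB2→ 2^(2 + 1) + 2^2 + 1 —bump→ 3^(3 + 1) + 3^3 + 1 = 109 —(−1)→ 108
108 —HB3→ 3^(3 + 1) + 3^3 —bump→ 4^(4 + 1) + 4^4 = 1280 —(−1)→ 1279
1279 —HB4→ 4^(4 + 1) + 3·4^3 + 3·4^2 + 3·4 + 3 —bump→ 5^(5 + 1) + 3·5^3 + 3·5^2 + 3·5 + 3 = 16093 —(−1)→ 16092
16092 —HB5→ 5^(5 + 1) + 3·5^3 + 3·5^2 + 3·5 + 2 —bump→ 6^(6 + 1) + 3·6^3 + 3·6^2 + 3·6 + 2 = 280712 —(−1)→ 280711
280711 —HB6→ 6^(6 + 1) + 3·6^3 + 3·6^2 + 3·6 + 1 —bump→ 7^(7 + 1) + 3·7^3 + 3·7^2 + 3·7 + 1 = 5765999 —(−1)→ 5765998
5765998 —HB7→ 7^(7 + 1) + 3·7^3 + 3·7^2 + 3·7 —bump→ 8^(8 + 1) + 3·8^3 + 3·8^2 + 3·8 = 134219480 —(−1)→ 134219479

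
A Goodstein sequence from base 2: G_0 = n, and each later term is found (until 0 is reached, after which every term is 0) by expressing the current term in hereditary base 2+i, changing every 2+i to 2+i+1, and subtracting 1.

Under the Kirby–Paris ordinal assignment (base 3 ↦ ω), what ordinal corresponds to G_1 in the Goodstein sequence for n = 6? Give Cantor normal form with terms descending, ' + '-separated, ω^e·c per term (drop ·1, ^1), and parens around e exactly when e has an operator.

ω^ω + 2

G_0=6  [base 2] 2^2 + 2  →[2↦3]→  3^3 + 3 = 30  −1 ⇒ G_1=29
G_1=29  [base 3] 3^3 + 2  →[3↦4]→  4^4 + 2 = 258  −1 ⇒ G_2=257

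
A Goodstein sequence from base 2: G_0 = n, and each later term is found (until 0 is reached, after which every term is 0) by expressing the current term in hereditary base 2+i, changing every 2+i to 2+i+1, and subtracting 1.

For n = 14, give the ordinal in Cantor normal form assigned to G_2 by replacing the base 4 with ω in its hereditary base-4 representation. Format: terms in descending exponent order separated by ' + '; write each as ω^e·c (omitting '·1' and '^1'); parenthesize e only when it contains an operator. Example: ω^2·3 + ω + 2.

base 2: 14 = 2^(2 + 1) + 2^2 + 2; at 3: 3^(3 + 1) + 3^3 + 3 = 111; next = 110
base 3: 110 = 3^(3 + 1) + 3^3 + 2; at 4: 4^(4 + 1) + 4^4 + 2 = 1282; next = 1281

ω^(ω + 1) + ω^ω + 1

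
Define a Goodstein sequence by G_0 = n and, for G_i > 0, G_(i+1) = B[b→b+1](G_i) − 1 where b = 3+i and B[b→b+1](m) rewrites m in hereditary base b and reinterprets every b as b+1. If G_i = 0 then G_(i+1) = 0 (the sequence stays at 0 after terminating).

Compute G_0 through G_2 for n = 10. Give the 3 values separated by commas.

10, 16, 24

i=0: 10 = 3^2 + 1 (b=3); 3→4: 4^2 + 1 = 17; 17−1 = 16
i=1: 16 = 4^2 (b=4); 4→5: 5^2 = 25; 25−1 = 24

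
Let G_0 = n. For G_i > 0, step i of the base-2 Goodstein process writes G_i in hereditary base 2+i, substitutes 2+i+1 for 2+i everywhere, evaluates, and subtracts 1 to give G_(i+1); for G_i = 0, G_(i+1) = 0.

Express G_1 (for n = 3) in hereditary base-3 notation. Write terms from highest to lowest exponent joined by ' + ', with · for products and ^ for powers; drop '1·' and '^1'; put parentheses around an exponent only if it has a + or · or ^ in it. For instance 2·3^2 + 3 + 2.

step 0: 3 = 2 + 1; sub 3 for 2: 3 + 1; = 4; G_1 = 4−1 = 3
step 1: 3 = 3; sub 4 for 3: 4; = 4; G_2 = 4−1 = 3

3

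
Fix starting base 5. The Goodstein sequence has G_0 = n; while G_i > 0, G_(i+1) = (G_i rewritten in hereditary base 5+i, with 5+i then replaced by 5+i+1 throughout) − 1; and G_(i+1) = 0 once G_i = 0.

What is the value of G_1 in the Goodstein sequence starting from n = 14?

15

step 0: 14 = 2·5 + 4; sub 6 for 5: 2·6 + 4; = 16; G_1 = 16−1 = 15
step 1: 15 = 2·6 + 3; sub 7 for 6: 2·7 + 3; = 17; G_2 = 17−1 = 16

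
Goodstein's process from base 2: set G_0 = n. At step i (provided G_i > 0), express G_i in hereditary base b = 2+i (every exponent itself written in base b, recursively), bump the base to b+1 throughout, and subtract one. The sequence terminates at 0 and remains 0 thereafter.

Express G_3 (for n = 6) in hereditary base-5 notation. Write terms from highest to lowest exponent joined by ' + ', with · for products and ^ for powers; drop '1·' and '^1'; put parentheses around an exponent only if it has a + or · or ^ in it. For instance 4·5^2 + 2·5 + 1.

5^5

G_0=6  [base 2] 2^2 + 2  →[2↦3]→  3^3 + 3 = 30  −1 ⇒ G_1=29
G_1=29  [base 3] 3^3 + 2  →[3↦4]→  4^4 + 2 = 258  −1 ⇒ G_2=257
G_2=257  [base 4] 4^4 + 1  →[4↦5]→  5^5 + 1 = 3126  −1 ⇒ G_3=3125
G_3=3125  [base 5] 5^5  →[5↦6]→  6^6 = 46656  −1 ⇒ G_4=46655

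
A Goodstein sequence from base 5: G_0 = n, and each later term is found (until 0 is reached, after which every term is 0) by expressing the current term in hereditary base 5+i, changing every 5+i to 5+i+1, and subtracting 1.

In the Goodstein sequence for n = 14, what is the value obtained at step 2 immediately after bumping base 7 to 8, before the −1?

i=0: 14 = 2·5 + 4 (b=5); 5→6: 2·6 + 4 = 16; 16−1 = 15
i=1: 15 = 2·6 + 3 (b=6); 6→7: 2·7 + 3 = 17; 17−1 = 16
i=2: 16 = 2·7 + 2 (b=7); 7→8: 2·8 + 2 = 18; 18−1 = 17

18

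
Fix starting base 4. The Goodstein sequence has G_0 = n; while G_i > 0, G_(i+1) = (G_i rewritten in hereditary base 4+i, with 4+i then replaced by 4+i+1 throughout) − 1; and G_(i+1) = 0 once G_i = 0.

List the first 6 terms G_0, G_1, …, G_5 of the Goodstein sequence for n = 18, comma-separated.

18, 26, 36, 48, 53, 58

(0) 18|_4 = 4^2 + 2 ↦ 5^2 + 2|_5 = 27 ⇒ 26
(1) 26|_5 = 5^2 + 1 ↦ 6^2 + 1|_6 = 37 ⇒ 36
(2) 36|_6 = 6^2 ↦ 7^2|_7 = 49 ⇒ 48
(3) 48|_7 = 6·7 + 6 ↦ 6·8 + 6|_8 = 54 ⇒ 53
(4) 53|_8 = 6·8 + 5 ↦ 6·9 + 5|_9 = 59 ⇒ 58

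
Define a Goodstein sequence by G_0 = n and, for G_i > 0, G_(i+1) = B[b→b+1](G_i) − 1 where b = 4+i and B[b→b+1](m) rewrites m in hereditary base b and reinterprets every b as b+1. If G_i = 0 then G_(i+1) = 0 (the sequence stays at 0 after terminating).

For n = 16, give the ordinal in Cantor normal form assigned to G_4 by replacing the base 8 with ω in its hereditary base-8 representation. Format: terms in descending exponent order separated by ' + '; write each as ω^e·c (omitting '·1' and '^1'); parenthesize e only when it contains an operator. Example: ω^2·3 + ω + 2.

G_0 = 16. HB_4(16) = 4^2. Bump = 25. G_1 = 24.
G_1 = 24. HB_5(24) = 4·5 + 4. Bump = 28. G_2 = 27.
G_2 = 27. HB_6(27) = 4·6 + 3. Bump = 31. G_3 = 30.
G_3 = 30. HB_7(30) = 4·7 + 2. Bump = 34. G_4 = 33.
G_4 = 33. HB_8(33) = 4·8 + 1. Bump = 37. G_5 = 36.

ω·4 + 1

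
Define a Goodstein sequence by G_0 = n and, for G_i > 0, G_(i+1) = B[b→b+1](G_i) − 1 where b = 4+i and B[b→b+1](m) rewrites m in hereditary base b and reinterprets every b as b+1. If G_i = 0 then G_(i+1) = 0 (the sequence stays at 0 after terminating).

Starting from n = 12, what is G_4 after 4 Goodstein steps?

17

[0] 12 ≡ 3·4 (base 4). Lift 5: 15. −1: 14.
[1] 14 ≡ 2·5 + 4 (base 5). Lift 6: 16. −1: 15.
[2] 15 ≡ 2·6 + 3 (base 6). Lift 7: 17. −1: 16.
[3] 16 ≡ 2·7 + 2 (base 7). Lift 8: 18. −1: 17.
[4] 17 ≡ 2·8 + 1 (base 8). Lift 9: 19. −1: 18.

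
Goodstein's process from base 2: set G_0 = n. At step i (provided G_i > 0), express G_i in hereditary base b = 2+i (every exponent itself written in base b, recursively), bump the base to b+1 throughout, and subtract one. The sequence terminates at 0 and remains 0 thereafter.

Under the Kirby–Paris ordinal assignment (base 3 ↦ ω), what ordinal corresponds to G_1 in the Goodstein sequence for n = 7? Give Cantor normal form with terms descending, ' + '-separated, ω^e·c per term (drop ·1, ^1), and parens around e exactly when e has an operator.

ω^ω + ω

i=0: 7 = 2^2 + 2 + 1 (b=2); 2→3: 3^3 + 3 + 1 = 31; 31−1 = 30
i=1: 30 = 3^3 + 3 (b=3); 3→4: 4^4 + 4 = 260; 260−1 = 259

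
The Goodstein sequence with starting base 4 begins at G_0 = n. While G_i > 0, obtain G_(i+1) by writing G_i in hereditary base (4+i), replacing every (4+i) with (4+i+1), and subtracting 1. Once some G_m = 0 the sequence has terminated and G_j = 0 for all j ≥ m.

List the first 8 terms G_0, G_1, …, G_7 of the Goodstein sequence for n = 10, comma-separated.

G_0 = 10. HB_4(10) = 2·4 + 2. Bump = 12. G_1 = 11.
G_1 = 11. HB_5(11) = 2·5 + 1. Bump = 13. G_2 = 12.
G_2 = 12. HB_6(12) = 2·6. Bump = 14. G_3 = 13.
G_3 = 13. HB_7(13) = 7 + 6. Bump = 14. G_4 = 13.
G_4 = 13. HB_8(13) = 8 + 5. Bump = 14. G_5 = 13.
G_5 = 13. HB_9(13) = 9 + 4. Bump = 14. G_6 = 13.
G_6 = 13. HB_10(13) = 10 + 3. Bump = 14. G_7 = 13.

10, 11, 12, 13, 13, 13, 13, 13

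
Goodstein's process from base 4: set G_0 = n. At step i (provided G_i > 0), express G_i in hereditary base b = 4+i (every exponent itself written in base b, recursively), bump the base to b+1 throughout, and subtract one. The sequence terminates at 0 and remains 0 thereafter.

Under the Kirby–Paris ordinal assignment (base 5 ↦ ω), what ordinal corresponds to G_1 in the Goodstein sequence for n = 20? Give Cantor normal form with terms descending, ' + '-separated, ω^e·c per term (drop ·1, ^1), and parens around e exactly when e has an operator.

(0) 20|_4 = 4^2 + 4 ↦ 5^2 + 5|_5 = 30 ⇒ 29
(1) 29|_5 = 5^2 + 4 ↦ 6^2 + 4|_6 = 40 ⇒ 39

ω^2 + 4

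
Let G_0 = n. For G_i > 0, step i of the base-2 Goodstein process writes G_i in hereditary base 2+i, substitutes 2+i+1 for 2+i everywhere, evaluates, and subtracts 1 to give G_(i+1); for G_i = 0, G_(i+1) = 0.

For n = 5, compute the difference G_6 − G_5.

554

G_0=5  [base 2] 2^2 + 1  →[2↦3]→  3^3 + 1 = 28  −1 ⇒ G_1=27
G_1=27  [base 3] 3^3  →[3↦4]→  4^4 = 256  −1 ⇒ G_2=255
G_2=255  [base 4] 3·4^3 + 3·4^2 + 3·4 + 3  →[4↦5]→  3·5^3 + 3·5^2 + 3·5 + 3 = 468  −1 ⇒ G_3=467
G_3=467  [base 5] 3·5^3 + 3·5^2 + 3·5 + 2  →[5↦6]→  3·6^3 + 3·6^2 + 3·6 + 2 = 776  −1 ⇒ G_4=775
G_4=775  [base 6] 3·6^3 + 3·6^2 + 3·6 + 1  →[6↦7]→  3·7^3 + 3·7^2 + 3·7 + 1 = 1198  −1 ⇒ G_5=1197
G_5=1197  [base 7] 3·7^3 + 3·7^2 + 3·7  →[7↦8]→  3·8^3 + 3·8^2 + 3·8 = 1752  −1 ⇒ G_6=1751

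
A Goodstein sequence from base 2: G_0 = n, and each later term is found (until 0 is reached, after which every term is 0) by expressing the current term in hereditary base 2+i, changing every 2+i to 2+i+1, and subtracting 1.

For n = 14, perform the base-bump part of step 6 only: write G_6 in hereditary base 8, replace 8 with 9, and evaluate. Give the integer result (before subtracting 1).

3487116549

14 —HB2→ 2^(2 + 1) + 2^2 + 2 —bump→ 3^(3 + 1) + 3^3 + 3 = 111 —(−1)→ 110
110 —HB3→ 3^(3 + 1) + 3^3 + 2 —bump→ 4^(4 + 1) + 4^4 + 2 = 1282 —(−1)→ 1281
1281 —HB4→ 4^(4 + 1) + 4^4 + 1 —bump→ 5^(5 + 1) + 5^5 + 1 = 18751 —(−1)→ 18750
18750 —HB5→ 5^(5 + 1) + 5^5 —bump→ 6^(6 + 1) + 6^6 = 326592 —(−1)→ 326591
326591 —HB6→ 6^(6 + 1) + 5·6^5 + 5·6^4 + 5·6^3 + 5·6^2 + 5·6 + 5 —bump→ 7^(7 + 1) + 5·7^5 + 5·7^4 + 5·7^3 + 5·7^2 + 5·7 + 5 = 5862841 —(−1)→ 5862840
5862840 —HB7→ 7^(7 + 1) + 5·7^5 + 5·7^4 + 5·7^3 + 5·7^2 + 5·7 + 4 —bump→ 8^(8 + 1) + 5·8^5 + 5·8^4 + 5·8^3 + 5·8^2 + 5·8 + 4 = 134404972 —(−1)→ 134404971
134404971 —HB8→ 8^(8 + 1) + 5·8^5 + 5·8^4 + 5·8^3 + 5·8^2 + 5·8 + 3 —bump→ 9^(9 + 1) + 5·9^5 + 5·9^4 + 5·9^3 + 5·9^2 + 5·9 + 3 = 3487116549 —(−1)→ 3487116548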